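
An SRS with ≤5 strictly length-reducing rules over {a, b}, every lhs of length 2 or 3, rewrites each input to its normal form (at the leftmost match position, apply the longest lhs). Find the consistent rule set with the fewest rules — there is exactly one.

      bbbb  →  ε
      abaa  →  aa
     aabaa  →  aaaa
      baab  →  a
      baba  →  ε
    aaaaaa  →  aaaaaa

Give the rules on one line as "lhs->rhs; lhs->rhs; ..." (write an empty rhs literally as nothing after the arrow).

  | bbbb => bb => ε
  | abaa => aab => aa
  | aabaa => aaaa
  | baab => abb => a

aab->aa; ba->; baa->ab; bb->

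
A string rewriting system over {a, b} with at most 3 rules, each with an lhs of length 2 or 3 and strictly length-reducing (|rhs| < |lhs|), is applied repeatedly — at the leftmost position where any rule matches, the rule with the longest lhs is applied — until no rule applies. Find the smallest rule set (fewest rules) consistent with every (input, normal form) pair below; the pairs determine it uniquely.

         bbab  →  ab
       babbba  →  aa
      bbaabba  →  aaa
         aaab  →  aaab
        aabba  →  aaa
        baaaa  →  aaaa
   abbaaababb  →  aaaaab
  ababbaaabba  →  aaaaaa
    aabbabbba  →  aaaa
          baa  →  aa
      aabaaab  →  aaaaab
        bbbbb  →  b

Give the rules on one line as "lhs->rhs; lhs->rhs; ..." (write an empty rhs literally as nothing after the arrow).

ba->a; bb->b

  | bbab => bab => ab
  | babbba => abbba => abba => aba => aa
  | bbaabba => baabba => aabba => aaba => aaa
  | aaab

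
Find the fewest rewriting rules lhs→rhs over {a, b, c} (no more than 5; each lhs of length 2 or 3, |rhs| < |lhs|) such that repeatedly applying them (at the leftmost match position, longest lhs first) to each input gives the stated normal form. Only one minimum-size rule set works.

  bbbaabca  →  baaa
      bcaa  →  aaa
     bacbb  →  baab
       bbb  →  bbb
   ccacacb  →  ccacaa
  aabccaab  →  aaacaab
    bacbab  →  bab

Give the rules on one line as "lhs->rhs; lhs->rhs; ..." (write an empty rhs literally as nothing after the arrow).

  | bbbaabca => babca => baaa
  | bcaa => aaa
  | bacbb => baab
  | bbb

bba->; bc->a; cb->a; cba->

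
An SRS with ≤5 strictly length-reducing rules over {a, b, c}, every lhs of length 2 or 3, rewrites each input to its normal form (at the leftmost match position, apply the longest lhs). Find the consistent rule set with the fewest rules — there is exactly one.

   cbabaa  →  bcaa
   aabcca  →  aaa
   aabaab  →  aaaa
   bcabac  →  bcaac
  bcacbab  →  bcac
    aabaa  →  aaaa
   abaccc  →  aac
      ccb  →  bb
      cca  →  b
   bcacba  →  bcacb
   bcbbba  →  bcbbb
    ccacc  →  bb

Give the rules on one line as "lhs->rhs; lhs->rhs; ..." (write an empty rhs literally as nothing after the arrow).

ab->a; ba->b; bab->cc; cc->b

  | cbabaa => cccaa => bcaa
  | aabcca => aacca => aaba => aaa
  | aabaab => aaaab => aaaa
  | bcabac => bcaac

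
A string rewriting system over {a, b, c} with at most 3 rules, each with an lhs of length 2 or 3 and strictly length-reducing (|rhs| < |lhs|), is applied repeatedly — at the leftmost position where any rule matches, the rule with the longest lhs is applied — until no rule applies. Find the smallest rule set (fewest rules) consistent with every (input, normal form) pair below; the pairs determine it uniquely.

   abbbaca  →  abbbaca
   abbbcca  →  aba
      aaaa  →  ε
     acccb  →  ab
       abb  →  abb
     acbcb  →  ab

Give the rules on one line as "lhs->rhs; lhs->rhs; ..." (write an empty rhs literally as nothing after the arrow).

  | abbbaca
  | abbbcca => abbca => aba
  | aaaa => aa => ε
  | acccb => accb => acb => ab

aa->; bc->; cb->b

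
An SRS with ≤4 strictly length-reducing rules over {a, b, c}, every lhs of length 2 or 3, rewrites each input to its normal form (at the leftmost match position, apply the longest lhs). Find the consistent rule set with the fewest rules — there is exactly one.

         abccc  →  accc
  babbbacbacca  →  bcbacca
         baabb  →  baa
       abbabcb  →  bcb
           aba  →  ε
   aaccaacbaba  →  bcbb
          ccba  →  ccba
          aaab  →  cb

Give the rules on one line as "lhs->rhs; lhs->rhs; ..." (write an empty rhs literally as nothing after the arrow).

aaa->c; aac->b; ab->a; aba->

  | abccc => accc
  | babbbacbacca => babbacbacca => babacbacca => bcbacca
  | baabb => baab => baa
  | abbabcb => ababcb => bcb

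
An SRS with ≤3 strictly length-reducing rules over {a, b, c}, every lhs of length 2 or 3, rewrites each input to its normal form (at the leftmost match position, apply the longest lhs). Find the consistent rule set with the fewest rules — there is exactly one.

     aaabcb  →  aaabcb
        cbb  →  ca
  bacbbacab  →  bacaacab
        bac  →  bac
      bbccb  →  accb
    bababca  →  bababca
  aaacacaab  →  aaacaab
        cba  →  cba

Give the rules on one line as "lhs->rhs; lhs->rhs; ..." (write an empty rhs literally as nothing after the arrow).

  | aaabcb
  | cbb => ca
  | bacbbacab => bacaacab
  | bac

bb->a; cac->c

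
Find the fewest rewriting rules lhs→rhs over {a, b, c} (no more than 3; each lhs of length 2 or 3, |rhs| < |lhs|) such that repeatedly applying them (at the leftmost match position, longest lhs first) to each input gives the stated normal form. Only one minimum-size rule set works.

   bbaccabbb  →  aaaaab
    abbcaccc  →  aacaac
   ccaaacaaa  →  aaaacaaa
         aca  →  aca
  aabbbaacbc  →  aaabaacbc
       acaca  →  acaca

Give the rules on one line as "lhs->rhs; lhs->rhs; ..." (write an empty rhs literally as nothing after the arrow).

bb->a; cc->a

  | bbaccabbb => aaccabbb => aaaabbb => aaaaab
  | abbcaccc => aacaccc => aacaac
  | ccaaacaaa => aaaacaaa
  | aca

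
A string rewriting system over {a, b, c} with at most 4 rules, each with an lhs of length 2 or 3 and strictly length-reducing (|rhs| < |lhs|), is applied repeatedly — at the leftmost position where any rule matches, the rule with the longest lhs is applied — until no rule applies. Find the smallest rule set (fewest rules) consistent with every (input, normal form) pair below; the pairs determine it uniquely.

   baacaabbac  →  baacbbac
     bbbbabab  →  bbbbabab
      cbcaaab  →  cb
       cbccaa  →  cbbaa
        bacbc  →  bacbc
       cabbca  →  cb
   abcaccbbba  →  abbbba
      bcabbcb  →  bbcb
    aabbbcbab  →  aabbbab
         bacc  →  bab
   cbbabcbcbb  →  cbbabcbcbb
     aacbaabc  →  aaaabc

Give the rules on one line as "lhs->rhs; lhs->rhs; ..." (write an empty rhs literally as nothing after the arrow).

  | baacaabbac => baacabbac => baacbbac
  | bbbbabab
  | cbcaaab => caab => cab => cb
  | cbccaa => cbbaa

bca->; ca->c; cba->a; cc->b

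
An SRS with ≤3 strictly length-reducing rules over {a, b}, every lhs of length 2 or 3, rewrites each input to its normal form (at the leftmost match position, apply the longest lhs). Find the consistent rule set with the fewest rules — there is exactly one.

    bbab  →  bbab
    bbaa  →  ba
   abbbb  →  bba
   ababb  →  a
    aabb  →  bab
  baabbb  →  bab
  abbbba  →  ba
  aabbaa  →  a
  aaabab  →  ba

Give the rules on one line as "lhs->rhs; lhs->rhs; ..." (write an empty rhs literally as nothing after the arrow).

  | bbab
  | bbaa => ba
  | abbbb => babb => bba
  | ababb => abba => baa => a

aab->ba; abb->ba; baa->a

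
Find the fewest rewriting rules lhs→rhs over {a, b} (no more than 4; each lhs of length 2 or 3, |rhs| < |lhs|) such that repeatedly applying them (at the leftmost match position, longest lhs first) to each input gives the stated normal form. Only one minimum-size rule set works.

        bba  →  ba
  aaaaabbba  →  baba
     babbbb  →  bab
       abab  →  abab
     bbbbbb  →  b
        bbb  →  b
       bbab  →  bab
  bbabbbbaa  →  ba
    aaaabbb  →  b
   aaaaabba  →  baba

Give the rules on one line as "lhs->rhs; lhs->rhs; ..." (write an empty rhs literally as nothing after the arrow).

  | bba => ba
  | aaaaabbba => baaabbba => aaabbba => babbba => babba => baba
  | babbbb => babbb => babb => bab
  | abab

aa->b; baa->aa; bb->b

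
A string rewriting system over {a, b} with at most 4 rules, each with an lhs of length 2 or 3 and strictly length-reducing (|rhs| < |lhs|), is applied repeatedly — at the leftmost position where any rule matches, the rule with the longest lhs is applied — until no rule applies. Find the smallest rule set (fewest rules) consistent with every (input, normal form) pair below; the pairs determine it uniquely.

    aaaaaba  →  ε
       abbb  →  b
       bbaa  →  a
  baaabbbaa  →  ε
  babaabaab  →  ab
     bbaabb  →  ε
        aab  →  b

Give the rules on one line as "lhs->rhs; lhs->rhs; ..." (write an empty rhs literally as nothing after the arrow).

aa->; ba->a; bb->a

  | aaaaaba => aaaba => aba => aa => ε
  | abbb => aab => b
  | bbaa => aaa => a
  | baaabbbaa => aaabbbaa => abbbaa => aabaa => baa => aa => ε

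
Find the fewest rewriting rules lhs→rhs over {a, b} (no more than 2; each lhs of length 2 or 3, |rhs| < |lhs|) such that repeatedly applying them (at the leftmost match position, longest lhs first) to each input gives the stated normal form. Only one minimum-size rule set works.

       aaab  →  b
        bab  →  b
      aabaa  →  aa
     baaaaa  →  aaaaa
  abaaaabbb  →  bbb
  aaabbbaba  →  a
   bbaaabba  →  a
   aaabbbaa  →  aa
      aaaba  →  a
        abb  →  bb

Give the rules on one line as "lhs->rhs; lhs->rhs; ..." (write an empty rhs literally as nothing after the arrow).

  | aaab => aab => ab => b
  | bab => ab => b
  | aabaa => abaa => baa => aa
  | baaaaa => aaaaa

ab->b; ba->a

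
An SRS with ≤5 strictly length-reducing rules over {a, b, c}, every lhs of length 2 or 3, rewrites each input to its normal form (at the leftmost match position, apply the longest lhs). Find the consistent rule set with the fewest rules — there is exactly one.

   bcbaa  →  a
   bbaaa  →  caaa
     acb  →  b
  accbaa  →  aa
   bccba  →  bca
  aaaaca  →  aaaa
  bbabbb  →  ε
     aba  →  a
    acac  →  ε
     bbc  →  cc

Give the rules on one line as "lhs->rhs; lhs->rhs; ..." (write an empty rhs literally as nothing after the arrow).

ac->; ba->; bb->c; cb->

  | bcbaa => baa => a
  | bbaaa => caaa
  | acb => b
  | accbaa => cbaa => aa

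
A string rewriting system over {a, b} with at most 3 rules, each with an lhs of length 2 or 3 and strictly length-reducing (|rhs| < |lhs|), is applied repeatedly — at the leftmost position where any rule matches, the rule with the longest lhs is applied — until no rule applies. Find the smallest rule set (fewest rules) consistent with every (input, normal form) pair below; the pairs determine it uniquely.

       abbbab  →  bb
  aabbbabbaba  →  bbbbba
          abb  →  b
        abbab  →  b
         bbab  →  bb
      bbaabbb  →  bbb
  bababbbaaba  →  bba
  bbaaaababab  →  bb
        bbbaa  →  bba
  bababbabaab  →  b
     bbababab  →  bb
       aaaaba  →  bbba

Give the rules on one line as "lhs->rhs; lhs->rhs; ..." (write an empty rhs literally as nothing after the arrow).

aab->bb; ab->; baa->a

  | abbbab => bbab => bb
  | aabbbabbaba => bbbbabbaba => bbbbbaba => bbbbba
  | abb => b
  | abbab => bab => b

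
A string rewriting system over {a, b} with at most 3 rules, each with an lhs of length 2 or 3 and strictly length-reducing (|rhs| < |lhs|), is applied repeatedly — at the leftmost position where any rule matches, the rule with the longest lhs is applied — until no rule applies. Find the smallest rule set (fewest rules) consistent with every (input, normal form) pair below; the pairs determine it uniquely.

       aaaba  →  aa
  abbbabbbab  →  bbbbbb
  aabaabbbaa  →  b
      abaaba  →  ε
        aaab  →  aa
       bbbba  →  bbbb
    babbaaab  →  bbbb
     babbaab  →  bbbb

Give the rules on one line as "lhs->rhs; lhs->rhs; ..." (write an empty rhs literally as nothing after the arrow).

  | aaaba => aa
  | abbbabbbab => bbabbbab => bbbbbab => bbbbbb
  | aabaabbbaa => aabbbaa => abbaa => baa => ba => b
  | abaaba => aba => ε

ab->; aba->; ba->b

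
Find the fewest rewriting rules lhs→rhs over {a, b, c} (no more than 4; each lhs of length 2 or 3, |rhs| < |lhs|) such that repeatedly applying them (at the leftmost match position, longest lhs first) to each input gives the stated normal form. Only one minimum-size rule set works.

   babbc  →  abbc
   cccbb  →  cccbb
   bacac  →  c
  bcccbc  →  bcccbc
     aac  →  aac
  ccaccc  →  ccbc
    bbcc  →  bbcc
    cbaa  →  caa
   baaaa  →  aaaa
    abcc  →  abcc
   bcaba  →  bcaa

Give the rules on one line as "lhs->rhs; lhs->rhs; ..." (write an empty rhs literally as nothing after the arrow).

aca->; acc->b; ba->a

  | babbc => abbc
  | cccbb
  | bacac => acac => c
  | bcccbc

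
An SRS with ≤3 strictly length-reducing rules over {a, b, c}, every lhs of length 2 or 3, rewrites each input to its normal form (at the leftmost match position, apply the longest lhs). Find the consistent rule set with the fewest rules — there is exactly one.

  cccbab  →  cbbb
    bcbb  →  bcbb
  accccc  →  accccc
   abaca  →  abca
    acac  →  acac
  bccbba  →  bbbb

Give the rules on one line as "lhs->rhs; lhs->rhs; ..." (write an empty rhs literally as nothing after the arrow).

ba->b; ccb->bb

  | cccbab => cbbab => cbbb
  | bcbb
  | accccc
  | abaca => abca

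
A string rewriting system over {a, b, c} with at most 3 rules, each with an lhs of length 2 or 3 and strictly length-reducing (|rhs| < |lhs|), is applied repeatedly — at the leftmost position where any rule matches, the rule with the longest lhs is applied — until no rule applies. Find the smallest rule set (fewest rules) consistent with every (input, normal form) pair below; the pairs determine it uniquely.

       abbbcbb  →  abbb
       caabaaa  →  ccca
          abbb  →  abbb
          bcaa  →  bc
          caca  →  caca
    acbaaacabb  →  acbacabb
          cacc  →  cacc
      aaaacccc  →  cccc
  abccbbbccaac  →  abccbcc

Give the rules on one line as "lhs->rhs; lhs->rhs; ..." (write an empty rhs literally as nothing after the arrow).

  | abbbcbb => abbb
  | caabaaa => cccaaa => ccca
  | abbb
  | bcaa => bc

aa->; aab->cc; bbc->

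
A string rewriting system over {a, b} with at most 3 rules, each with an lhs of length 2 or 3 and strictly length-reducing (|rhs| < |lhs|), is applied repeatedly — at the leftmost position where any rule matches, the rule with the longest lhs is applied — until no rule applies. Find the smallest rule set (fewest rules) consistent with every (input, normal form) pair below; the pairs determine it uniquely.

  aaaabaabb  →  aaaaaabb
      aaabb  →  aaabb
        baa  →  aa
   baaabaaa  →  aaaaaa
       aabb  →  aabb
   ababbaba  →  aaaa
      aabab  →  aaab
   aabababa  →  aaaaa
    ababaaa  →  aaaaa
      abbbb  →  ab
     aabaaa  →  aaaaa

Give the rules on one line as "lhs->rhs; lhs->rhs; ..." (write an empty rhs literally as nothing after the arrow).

ba->a; bbb->

  | aaaabaabb => aaaaaabb
  | aaabb
  | baa => aa
  | baaabaaa => aaabaaa => aaaaaa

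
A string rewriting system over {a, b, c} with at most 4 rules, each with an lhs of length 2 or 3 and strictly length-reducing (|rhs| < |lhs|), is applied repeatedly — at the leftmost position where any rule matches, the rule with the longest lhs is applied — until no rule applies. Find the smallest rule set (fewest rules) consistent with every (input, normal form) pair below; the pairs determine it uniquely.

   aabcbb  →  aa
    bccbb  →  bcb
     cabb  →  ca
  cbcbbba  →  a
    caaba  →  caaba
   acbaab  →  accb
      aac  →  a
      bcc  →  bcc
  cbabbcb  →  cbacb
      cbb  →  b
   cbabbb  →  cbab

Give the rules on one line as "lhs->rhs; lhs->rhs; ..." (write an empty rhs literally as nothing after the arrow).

  | aabcbb => aabb => aa
  | bccbb => bcb
  | cabb => ca
  | cbcbbba => cbbba => bba => a

aac->a; baa->c; bb->; cbb->b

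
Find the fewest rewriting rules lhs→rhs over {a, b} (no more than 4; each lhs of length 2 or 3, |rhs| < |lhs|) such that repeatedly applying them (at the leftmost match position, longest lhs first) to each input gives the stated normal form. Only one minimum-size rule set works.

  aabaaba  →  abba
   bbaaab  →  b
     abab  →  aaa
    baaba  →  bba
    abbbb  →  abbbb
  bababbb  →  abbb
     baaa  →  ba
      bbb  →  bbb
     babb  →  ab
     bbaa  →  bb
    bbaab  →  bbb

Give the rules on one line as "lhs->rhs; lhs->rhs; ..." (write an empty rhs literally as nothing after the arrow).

aab->ab; baa->b; bab->aa

  | aabaaba => abaaba => abba
  | bbaaab => bbab => baa => b
  | abab => aaa
  | baaba => bba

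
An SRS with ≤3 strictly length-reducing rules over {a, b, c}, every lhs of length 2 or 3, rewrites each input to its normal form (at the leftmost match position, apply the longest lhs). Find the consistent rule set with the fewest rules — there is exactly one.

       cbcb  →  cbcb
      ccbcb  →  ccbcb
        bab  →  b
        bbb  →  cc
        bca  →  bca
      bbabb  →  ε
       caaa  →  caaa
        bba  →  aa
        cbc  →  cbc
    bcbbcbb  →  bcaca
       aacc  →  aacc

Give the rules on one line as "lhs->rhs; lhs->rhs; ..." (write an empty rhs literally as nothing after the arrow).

  | cbcb
  | ccbcb
  | bab => b
  | bbb => cc

ab->; bb->a; bbb->cc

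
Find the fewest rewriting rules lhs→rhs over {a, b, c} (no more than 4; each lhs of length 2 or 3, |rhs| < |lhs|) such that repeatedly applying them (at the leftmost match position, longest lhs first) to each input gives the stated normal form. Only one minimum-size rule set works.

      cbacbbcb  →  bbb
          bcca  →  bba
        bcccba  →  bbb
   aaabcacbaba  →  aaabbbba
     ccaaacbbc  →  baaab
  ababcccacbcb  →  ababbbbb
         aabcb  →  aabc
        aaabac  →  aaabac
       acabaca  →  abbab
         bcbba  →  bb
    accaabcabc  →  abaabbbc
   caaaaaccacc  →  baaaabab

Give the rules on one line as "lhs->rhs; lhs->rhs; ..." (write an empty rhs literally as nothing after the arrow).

  | cbacbbcb => cacbbcb => bcbbcb => bcbcb => bccb => bbb
  | bcca => bba
  | bcccba => bbcba => bbca => bbb
  | aaabcacbaba => aaabbcbaba => aaabbcaba => aaabbbba

ca->b; cb->c; cc->b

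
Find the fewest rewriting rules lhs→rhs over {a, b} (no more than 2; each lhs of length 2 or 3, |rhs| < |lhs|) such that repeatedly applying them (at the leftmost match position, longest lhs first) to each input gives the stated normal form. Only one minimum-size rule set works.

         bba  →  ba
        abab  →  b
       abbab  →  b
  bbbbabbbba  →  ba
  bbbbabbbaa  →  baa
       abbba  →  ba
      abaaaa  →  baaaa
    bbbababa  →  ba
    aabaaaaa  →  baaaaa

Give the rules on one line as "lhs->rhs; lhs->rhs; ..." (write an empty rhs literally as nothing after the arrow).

  | bba => ba
  | abab => bab => bb => b
  | abbab => bbab => bab => bb => b
  | bbbbabbbba => bbbabbbba => bbabbbba => babbbba => bbbbba => bbbba => bbba => bba => ba

ab->b; bb->b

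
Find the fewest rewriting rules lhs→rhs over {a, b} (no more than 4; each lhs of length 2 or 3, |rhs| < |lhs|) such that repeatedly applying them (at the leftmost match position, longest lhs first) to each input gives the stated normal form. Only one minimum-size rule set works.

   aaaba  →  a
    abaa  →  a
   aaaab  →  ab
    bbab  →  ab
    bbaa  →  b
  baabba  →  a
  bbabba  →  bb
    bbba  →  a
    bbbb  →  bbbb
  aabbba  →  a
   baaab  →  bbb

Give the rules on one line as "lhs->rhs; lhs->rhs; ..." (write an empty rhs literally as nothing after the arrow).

  | aaaba => bbba => bba => ba => a
  | abaa => bba => ba => a
  | aaaab => bbab => bab => ab
  | bbab => bab => ab

aa->b; aaa->bb; aba->bb; ba->a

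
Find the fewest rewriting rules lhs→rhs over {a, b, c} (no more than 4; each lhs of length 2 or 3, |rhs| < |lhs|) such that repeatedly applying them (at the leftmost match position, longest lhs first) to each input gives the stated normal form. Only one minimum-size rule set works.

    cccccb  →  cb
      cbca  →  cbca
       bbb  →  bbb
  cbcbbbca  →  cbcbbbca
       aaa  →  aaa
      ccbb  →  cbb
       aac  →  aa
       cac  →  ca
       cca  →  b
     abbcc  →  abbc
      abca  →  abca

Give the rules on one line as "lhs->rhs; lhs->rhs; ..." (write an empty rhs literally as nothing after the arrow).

  | cccccb => ccccb => cccb => ccb => cb
  | cbca
  | bbb
  | cbcbbbca

ac->a; cc->c; cca->b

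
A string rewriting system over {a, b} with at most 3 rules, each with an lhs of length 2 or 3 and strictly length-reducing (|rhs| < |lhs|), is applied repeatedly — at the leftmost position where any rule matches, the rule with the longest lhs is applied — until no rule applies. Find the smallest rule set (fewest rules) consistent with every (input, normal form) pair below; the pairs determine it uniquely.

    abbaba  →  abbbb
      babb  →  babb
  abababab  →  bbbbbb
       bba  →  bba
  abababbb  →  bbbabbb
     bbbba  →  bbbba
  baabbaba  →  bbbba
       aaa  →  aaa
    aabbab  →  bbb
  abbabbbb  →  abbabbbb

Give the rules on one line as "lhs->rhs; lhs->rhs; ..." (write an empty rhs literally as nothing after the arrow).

aab->a; aba->bb

  | abbaba => abbbb
  | babb
  | abababab => bbbabab => bbbbbb
  | bba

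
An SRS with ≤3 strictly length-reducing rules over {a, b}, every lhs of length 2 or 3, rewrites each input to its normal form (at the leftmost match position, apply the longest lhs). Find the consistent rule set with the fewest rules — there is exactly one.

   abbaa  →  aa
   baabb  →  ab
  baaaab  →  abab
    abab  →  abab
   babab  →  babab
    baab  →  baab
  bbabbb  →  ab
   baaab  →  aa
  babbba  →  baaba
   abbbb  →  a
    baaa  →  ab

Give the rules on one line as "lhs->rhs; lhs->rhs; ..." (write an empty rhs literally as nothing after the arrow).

  | abbaa => aaaa => bba => aa
  | baabb => baaa => bbb => ab
  | baaaab => bbbab => abab
  | abab

aaa->bb; bb->a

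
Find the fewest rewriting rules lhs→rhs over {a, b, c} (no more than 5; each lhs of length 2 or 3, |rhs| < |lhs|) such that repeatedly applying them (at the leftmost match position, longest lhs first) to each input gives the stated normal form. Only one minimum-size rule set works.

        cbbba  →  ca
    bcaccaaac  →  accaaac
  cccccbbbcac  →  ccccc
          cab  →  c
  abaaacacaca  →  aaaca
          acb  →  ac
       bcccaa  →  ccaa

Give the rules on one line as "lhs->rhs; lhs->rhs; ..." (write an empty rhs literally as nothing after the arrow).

  | cbbba => cbba => cba => ca
  | bcaccaaac => accaaac
  | cccccbbbcac => cccccbbcac => cccccbcac => ccccccac => cccccb => ccccc
  | cab => c

ab->; bc->; cac->b; cb->c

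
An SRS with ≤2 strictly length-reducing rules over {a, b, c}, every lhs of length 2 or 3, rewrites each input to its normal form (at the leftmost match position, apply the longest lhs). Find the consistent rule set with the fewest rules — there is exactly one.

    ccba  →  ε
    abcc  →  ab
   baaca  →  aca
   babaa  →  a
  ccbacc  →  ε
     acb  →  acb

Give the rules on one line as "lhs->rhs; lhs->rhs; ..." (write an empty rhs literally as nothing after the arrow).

ba->; cc->

  | ccba => ba => ε
  | abcc => ab
  | baaca => aca
  | babaa => baa => a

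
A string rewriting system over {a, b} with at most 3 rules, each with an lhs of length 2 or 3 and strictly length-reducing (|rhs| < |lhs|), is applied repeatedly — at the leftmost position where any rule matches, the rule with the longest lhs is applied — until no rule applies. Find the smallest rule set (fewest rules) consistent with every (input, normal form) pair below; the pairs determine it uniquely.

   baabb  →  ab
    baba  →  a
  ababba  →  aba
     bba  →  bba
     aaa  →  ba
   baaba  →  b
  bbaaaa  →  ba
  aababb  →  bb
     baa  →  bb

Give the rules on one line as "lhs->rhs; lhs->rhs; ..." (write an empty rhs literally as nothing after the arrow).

aa->b; bab->; bbb->a

  | baabb => bbbb => ab
  | baba => a
  | ababba => aba
  | bba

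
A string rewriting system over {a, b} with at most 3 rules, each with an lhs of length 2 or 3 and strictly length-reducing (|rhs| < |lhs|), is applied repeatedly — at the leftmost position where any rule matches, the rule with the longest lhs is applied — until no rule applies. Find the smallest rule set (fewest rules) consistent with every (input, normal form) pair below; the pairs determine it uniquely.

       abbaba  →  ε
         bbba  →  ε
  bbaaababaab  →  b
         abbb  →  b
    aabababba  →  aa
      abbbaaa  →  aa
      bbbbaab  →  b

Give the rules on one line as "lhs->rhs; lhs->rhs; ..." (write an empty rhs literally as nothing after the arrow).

ab->b; ba->; bb->a

  | abbaba => bbaba => aaba => aba => ba => ε
  | bbba => aba => ba => ε
  | bbaaababaab => aaaababaab => aaababaab => aababaab => ababaab => babaab => baab => ab => b
  | abbb => bbb => ab => b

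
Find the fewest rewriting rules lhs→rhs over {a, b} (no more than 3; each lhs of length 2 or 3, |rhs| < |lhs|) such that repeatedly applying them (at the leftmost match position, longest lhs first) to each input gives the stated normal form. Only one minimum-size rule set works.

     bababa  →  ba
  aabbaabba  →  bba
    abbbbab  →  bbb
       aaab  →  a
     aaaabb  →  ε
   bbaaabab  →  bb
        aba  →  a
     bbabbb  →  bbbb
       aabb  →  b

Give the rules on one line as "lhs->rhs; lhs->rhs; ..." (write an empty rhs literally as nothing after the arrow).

  | bababa => baba => ba
  | aabbaabba => baabba => bba
  | abbbbab => bbbab => bbb
  | aaab => a

aab->; ab->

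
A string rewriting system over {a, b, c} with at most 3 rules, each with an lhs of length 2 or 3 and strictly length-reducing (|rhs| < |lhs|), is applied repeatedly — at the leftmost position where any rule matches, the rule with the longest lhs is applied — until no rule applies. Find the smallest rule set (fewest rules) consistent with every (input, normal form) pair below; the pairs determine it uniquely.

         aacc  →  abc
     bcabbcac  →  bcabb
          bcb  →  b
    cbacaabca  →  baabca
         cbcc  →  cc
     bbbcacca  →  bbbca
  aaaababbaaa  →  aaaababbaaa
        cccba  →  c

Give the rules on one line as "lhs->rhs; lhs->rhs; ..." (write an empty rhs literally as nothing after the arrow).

  | aacc => abc
  | bcabbcac => bcabbcb => bcabb
  | bcb => b
  | cbacaabca => acaabca => baabca

ac->b; cb->; cca->c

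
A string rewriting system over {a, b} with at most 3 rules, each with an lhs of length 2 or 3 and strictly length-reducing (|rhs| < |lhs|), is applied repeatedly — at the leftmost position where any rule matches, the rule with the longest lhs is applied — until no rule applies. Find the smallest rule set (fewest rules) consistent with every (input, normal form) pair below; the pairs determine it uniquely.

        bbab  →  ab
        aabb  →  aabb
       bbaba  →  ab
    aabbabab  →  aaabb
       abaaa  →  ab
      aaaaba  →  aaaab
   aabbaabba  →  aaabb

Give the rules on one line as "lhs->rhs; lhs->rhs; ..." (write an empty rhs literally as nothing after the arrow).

  | bbab => bbb => ab
  | aabb
  | bbaba => bbba => aba => ab
  | aabbabab => aabbbab => aaabab => aaabb

ba->b; bbb->ab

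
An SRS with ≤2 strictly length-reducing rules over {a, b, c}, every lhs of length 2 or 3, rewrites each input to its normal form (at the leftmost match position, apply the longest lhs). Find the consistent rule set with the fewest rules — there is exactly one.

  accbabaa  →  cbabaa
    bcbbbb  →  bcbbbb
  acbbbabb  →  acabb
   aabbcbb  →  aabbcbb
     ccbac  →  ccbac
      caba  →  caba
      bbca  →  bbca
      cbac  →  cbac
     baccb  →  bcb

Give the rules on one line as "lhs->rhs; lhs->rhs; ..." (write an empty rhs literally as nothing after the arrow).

  | accbabaa => cbabaa
  | bcbbbb
  | acbbbabb => acbbabb => acbabb => acabb
  | aabbcbb

acb->ac; acc->c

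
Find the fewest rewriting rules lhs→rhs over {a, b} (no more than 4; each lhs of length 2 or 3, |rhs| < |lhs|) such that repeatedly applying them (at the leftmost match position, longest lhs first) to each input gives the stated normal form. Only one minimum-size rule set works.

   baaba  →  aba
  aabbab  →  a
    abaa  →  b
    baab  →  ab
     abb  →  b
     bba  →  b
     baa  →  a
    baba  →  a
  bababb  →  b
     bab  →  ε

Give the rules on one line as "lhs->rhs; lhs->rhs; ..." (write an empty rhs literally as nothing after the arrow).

  | baaba => bbba => aba
  | aabbab => bbbab => abab => a
  | abaa => abb => aa => b
  | baab => bbb => ab

aa->b; bab->; bb->a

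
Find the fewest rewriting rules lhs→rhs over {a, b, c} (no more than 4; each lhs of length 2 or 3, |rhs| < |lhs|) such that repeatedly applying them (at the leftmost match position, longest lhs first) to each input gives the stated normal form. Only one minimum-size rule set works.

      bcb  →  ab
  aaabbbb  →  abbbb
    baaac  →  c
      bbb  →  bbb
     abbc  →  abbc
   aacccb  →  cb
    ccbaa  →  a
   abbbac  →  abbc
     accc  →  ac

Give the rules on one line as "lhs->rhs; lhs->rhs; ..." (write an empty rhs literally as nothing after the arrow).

  | bcb => ab
  | aaabbbb => abbbb
  | baaac => aac => c
  | bbb

aa->; ba->; bcb->ab; cc->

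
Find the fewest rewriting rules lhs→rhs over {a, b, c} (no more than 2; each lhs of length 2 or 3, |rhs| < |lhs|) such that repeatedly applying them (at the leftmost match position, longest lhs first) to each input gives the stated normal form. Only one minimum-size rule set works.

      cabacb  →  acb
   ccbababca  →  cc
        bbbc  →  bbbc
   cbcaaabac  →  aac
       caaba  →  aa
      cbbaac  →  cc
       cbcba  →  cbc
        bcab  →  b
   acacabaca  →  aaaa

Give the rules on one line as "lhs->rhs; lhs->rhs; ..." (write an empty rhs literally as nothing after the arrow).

  | cabacb => abacb => acb
  | ccbababca => ccbabca => ccbca => ccba => cc
  | bbbc
  | cbcaaabac => cbaaabac => caabac => aabac => aac

ba->; ca->a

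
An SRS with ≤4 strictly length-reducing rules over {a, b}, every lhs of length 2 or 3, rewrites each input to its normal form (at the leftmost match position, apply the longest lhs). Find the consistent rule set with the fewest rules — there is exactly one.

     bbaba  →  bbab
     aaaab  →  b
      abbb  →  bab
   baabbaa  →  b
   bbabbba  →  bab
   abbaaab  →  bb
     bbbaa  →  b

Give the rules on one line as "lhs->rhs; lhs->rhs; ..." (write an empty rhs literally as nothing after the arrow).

aa->; aba->ab; abb->ba; bbb->b

  | bbaba => bbab
  | aaaab => aab => b
  | abbb => bab
  | baabbaa => bbbaa => baa => b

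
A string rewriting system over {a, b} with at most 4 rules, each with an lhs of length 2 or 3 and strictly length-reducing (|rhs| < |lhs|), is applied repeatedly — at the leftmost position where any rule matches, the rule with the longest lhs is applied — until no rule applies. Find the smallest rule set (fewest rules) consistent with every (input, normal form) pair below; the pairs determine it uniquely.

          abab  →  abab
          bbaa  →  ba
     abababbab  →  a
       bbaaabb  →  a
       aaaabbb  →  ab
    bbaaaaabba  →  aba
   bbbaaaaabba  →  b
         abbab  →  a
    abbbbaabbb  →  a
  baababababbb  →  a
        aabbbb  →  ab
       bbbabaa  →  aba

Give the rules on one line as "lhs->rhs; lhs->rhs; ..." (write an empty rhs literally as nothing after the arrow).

  | abab
  | bbaa => aaa => ba
  | abababbab => ababbbab => abbbbab => bbbbab => abbab => bbab => aab => bb => a
  | bbaaabb => aaaabb => baabb => bb => a

aa->b; abb->bb; baa->; bb->a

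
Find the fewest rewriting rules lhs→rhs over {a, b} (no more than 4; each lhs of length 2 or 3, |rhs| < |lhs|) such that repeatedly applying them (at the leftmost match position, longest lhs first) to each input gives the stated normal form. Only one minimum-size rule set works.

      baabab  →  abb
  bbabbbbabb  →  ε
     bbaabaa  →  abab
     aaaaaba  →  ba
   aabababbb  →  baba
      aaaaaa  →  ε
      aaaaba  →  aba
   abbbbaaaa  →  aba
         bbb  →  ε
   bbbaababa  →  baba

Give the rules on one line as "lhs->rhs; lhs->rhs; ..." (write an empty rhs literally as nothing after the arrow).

  | baabab => bbab => abb
  | bbabbbbabb => abbbbbabb => abbabb => aabbb => bbb => ε
  | bbaabaa => ababaa => abab
  | aaaaaba => aaba => ba

aa->; aaa->; bba->ab; bbb->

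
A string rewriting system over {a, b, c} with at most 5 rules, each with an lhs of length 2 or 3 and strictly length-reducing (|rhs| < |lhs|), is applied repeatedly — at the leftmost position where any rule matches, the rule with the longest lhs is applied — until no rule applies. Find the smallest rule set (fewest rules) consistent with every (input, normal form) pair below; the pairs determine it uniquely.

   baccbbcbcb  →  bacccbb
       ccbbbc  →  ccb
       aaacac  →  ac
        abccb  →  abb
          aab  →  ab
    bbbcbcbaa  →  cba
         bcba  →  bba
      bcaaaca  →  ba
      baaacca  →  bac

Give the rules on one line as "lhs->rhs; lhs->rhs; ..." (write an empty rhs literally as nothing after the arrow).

  | baccbbcbcb => bacccbcb => bacccbb
  | ccbbbc => ccbc => ccb
  | aaacac => aacac => acac => ac
  | abccb => abcb => abb

aa->a; bbc->c; bc->b; ca->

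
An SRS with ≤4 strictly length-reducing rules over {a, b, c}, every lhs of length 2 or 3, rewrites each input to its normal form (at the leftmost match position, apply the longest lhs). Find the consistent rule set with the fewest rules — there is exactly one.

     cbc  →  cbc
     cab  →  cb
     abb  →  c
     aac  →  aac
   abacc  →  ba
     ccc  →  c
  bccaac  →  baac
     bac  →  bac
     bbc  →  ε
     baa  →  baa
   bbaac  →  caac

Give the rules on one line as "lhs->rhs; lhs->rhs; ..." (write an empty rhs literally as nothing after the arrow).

ab->b; bb->c; cc->

  | cbc
  | cab => cb
  | abb => bb => c
  | aac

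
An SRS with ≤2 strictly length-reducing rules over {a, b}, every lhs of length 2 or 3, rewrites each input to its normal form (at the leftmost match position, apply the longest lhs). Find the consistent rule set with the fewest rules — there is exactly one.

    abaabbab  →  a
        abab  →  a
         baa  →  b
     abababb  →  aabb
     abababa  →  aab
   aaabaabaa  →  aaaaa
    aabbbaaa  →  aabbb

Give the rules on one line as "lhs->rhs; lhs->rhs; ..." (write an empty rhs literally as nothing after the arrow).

ba->b; bab->

  | abaabbab => ababbab => abab => a
  | abab => a
  | baa => ba => b
  | abababb => aabb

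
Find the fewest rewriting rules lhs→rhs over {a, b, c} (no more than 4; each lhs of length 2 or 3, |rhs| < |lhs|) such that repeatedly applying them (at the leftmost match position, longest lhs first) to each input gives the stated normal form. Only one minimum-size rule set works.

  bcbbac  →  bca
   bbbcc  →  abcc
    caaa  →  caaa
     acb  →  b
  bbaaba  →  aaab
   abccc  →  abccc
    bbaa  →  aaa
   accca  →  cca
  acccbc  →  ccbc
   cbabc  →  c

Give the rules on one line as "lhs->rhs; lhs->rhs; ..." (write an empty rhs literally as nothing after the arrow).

  | bcbbac => bcaac => bca
  | bbbcc => abcc
  | caaa
  | acb => b

ac->; ba->b; bb->a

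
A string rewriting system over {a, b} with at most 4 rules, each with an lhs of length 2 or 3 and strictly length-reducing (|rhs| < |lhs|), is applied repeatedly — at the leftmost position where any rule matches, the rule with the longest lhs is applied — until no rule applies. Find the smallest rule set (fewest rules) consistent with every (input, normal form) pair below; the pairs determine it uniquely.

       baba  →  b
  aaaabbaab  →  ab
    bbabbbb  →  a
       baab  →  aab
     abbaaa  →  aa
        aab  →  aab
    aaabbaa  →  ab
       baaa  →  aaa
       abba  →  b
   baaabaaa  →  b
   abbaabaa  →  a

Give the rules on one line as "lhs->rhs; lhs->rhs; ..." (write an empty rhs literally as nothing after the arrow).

  | baba => aba => bb => b
  | aaaabbaab => aaaabaab => aaabbab => aaabab => aabbb => aaba => abb => ab
  | bbabbbb => babbbb => abbbb => abab => bbb => ba => a
  | baab => aab

aba->bb; ba->a; bb->b; bbb->ba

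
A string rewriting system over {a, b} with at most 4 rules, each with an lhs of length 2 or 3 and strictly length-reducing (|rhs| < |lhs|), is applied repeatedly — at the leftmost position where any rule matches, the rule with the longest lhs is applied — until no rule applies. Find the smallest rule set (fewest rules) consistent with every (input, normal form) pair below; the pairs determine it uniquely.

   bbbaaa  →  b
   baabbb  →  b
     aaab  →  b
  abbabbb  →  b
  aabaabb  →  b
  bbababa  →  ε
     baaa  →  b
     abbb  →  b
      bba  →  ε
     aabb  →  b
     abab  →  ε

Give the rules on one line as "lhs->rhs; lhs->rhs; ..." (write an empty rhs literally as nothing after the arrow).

aa->b; ab->; ba->; bb->b

  | bbbaaa => bbaaa => baaa => aa => b
  | baabbb => abbb => bb => b
  | aaab => bab => b
  | abbabbb => babbb => bbb => bb => b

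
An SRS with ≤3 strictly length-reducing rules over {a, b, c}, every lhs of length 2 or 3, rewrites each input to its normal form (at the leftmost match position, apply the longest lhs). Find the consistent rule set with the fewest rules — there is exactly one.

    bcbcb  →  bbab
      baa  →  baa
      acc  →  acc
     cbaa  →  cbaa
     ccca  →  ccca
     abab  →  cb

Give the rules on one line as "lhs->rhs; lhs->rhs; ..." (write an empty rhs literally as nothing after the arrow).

  | bcbcb => bbab
  | baa
  | acc
  | cbaa

aba->c; cbc->ba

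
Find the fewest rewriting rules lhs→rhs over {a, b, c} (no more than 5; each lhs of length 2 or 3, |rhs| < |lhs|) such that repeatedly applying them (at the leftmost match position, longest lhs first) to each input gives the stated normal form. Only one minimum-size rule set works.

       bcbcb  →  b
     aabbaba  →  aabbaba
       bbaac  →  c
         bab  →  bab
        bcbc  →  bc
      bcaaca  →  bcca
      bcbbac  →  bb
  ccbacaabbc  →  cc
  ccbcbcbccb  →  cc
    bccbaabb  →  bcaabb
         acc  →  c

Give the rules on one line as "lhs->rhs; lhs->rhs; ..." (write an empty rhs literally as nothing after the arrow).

aac->c; ac->; bbc->c; cb->

  | bcbcb => bcb => b
  | aabbaba
  | bbaac => bbc => c
  | bab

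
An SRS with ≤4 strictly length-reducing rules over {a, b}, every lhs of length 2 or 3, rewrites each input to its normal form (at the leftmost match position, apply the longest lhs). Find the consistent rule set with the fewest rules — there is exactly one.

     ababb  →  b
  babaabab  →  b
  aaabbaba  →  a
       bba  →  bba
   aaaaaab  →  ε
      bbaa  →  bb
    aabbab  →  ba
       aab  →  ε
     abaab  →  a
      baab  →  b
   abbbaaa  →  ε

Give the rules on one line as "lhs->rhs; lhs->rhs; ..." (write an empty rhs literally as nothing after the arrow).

aa->; aab->; ab->a

  | ababb => aabb => b
  | babaabab => baaabab => babab => baab => b
  | aaabbaba => abbaba => ababa => aaba => a
  | bba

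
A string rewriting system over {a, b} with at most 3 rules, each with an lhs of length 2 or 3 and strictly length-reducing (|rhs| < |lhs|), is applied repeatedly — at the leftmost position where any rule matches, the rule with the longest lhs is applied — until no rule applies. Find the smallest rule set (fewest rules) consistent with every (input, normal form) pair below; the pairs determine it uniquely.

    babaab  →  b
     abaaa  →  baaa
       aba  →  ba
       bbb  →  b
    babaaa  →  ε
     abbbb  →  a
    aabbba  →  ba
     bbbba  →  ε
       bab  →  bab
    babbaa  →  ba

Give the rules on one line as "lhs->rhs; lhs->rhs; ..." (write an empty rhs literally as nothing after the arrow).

  | babaab => bbaab => bbab => bbb => b
  | abaaa => baaa
  | aba => ba
  | bbb => b

aba->ba; bb->; bba->bb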